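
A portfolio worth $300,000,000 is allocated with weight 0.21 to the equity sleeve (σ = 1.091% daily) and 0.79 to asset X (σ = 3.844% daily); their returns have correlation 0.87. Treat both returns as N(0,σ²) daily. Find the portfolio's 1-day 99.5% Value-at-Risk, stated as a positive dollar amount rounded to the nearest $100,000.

$25,000,000

σ_p² = 0.21²·1.091² + 0.79²·3.844² + 2·0.87·0.21·0.79·1.091·3.844 = 10.4850 (%²).
σ_p = √10.4850 = 3.238%.
At 99.5%, z = 2.576.
VaR = 2.576 × 3.238% = 8.341%; on $300,000,000 that is $25,023,000.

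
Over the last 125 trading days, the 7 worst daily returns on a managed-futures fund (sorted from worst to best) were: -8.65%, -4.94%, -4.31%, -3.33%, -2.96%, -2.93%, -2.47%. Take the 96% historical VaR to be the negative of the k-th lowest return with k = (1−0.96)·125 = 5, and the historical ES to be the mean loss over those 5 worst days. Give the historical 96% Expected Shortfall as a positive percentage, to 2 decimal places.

4.84%

The 5 worst returns sum to -24.19%.
ES = −(-24.19%) / 5 = 4.838% ≈ 4.84%.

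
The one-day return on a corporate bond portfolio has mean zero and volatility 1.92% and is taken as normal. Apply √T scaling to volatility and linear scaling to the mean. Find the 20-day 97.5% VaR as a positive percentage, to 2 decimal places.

16.83%

At 97.5%, z = 1.960.
σ_{20d} = 1.92% × √20 = 8.587%.
VaR = 1.960 × 8.587% = 16.831%.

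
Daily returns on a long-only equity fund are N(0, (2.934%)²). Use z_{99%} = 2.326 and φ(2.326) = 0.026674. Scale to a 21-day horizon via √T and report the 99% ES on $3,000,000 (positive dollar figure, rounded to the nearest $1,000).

σ_{21d} = 2.934% × √21 = 13.445%.
ES multiplier = φ(z)/(1−α) = 0.026674/0.01 = 2.667.
ES = 13.445% × 2.667 = 35.858%; on $3,000,000: $1,075,740.

$1,076,000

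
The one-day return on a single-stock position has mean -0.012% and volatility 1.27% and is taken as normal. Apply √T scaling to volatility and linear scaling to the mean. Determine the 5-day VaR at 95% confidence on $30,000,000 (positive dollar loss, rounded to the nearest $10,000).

$1,420,000

At 95%, z = 1.645.
σ_{5d} = 1.27% × √5 = 2.840%; μ_{5d} = 5 × -0.012% = -0.060%.
VaR = −(-0.060%) + 1.645 × 2.840% = 4.732%.
On $30,000,000: 0.04732 × $30,000,000 = $1,419,600.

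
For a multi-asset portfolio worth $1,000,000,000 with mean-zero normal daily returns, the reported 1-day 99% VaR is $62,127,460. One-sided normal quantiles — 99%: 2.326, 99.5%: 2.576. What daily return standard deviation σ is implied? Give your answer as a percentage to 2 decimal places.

VaR as a fraction: $62,127,460 / $1,000,000,000 = 6.213%.
σ = VaR / z = 6.213% / 2.326 = 2.671%.

2.67%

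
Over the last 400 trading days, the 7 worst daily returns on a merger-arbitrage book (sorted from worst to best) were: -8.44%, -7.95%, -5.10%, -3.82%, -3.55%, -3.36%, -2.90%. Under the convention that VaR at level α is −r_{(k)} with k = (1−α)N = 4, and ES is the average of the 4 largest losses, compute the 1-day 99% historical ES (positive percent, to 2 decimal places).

The 4 worst returns sum to -25.31%.
ES = −(-25.31%) / 4 = 6.3275% ≈ 6.33%.

6.33%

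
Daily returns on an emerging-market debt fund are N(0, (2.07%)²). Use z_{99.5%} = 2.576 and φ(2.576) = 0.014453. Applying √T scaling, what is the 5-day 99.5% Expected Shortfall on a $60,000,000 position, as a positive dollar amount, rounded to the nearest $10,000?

σ_{5d} = 2.07% × √5 = 4.629%.
ES multiplier = φ(z)/(1−α) = 0.014453/0.005 = 2.891.
ES = 4.629% × 2.891 = 13.382%; on $60,000,000: $8,029,200.

$8,030,000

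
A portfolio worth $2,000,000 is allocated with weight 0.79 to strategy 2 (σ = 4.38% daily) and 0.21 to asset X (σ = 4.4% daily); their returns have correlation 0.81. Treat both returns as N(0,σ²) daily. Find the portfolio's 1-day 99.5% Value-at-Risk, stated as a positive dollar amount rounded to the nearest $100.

$218,600

σ_p² = 0.79²·4.38² + 0.21²·4.4² + 2·0.81·0.79·0.21·4.38·4.4 = 18.0063 (%²).
σ_p = √18.0063 = 4.243%.
At 99.5%, z = 2.576.
VaR = 2.576 × 4.243% = 10.930%; on $2,000,000 that is $218,600.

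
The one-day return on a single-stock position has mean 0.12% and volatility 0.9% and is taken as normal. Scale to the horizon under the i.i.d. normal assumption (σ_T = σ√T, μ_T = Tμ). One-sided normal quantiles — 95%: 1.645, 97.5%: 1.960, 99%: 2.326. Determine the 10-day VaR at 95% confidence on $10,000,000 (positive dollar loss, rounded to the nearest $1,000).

σ_{10d} = 0.9% × √10 = 2.846%; μ_{10d} = 10 × 0.12% = 1.200%.
VaR = −(1.200%) + 1.645 × 2.846% = 3.482%.
On $10,000,000: 0.03482 × $10,000,000 = $348,200.

$348,000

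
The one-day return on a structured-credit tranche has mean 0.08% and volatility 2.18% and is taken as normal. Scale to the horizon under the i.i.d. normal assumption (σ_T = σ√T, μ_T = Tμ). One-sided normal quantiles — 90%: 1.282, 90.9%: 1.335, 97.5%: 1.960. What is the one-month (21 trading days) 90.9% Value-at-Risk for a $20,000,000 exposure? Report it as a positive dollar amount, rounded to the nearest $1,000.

σ_{21d} = 2.18% × √21 = 9.990%; μ_{21d} = 21 × 0.08% = 1.680%.
VaR = −(1.680%) + 1.335 × 9.990% = 11.657%.
On $20,000,000: 0.11657 × $20,000,000 = $2,331,400.

$2,331,000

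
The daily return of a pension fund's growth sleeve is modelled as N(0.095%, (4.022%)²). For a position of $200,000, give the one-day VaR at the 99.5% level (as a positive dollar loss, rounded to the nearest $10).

$20,530

At 99.5% one-sided, z = 2.576.
VaR = −μ + z·σ = −(0.095%) + 2.576 × 4.022% = 10.266%.
On $200,000: 0.10266 × $200,000 = $20,532.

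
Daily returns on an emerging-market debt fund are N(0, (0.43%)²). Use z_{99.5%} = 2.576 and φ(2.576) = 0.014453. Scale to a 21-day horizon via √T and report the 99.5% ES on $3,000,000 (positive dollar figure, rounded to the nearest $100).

σ_{21d} = 0.43% × √21 = 1.971%.
ES multiplier = φ(z)/(1−α) = 0.014453/0.005 = 2.891.
ES = 1.971% × 2.891 = 5.698%; on $3,000,000: $170,940.

$170,900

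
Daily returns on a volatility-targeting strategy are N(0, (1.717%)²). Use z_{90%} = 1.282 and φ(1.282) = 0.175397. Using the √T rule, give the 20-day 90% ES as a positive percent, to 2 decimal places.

13.47%

σ_{20d} = 1.717% × √20 = 7.679%.
ES multiplier = φ(z)/(1−α) = 0.175397/0.1 = 1.754.
ES = 7.679% × 1.754 = 13.469%.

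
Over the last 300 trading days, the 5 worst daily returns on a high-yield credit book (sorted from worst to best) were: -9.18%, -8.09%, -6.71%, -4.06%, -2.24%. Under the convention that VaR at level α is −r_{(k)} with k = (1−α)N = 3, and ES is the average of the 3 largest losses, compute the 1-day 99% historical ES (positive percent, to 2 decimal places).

The 3 worst returns sum to -23.98%.
ES = −(-23.98%) / 3 = 7.9933…% ≈ 7.99%.

7.99%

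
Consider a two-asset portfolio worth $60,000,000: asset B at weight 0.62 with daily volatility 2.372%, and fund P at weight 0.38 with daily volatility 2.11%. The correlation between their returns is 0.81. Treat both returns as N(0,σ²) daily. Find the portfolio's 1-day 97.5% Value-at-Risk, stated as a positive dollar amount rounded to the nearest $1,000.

$2,554,000

σ_p² = 0.62²·2.372² + 0.38²·2.11² + 2·0.81·0.62·0.38·2.372·2.11 = 4.7159 (%²).
σ_p = √4.7159 = 2.172%.
At 97.5%, z = 1.960.
VaR = 1.960 × 2.172% = 4.257%; on $60,000,000 that is $2,554,200.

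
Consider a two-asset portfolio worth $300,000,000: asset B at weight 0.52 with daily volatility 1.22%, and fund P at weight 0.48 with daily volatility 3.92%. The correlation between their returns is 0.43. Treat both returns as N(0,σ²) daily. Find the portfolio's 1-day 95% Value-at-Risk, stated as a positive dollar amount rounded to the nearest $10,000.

σ_p² = 0.52²·1.22² + 0.48²·3.92² + 2·0.43·0.52·0.48·1.22·3.92 = 4.9695 (%²).
σ_p = √4.9695 = 2.229%.
At 95%, z = 1.645.
VaR = 1.645 × 2.229% = 3.667%; on $300,000,000 that is $11,001,000.

$11,000,000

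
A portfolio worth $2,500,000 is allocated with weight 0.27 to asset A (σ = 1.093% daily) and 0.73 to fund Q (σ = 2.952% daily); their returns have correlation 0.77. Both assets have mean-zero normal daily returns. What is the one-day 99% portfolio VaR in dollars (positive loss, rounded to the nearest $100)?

σ_p² = 0.27²·1.093² + 0.73²·2.952² + 2·0.77·0.27·0.73·1.093·2.952 = 5.7103 (%²).
σ_p = √5.7103 = 2.390%.
At 99%, z = 2.326.
VaR = 2.326 × 2.390% = 5.559%; on $2,500,000 that is $138,975.

$139,000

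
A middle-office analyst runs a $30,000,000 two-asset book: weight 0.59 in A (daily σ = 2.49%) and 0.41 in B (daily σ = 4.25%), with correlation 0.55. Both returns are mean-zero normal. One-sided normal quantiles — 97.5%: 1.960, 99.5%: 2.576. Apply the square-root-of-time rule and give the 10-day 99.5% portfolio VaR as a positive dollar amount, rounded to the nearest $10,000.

σ_p = √(0.59²·2.49² + 0.41²·4.25² + 2·0.55·0.59·0.41·2.49·4.25) = 2.830%.
σ_{10d} = 2.830% × √10 = 8.949%.
VaR = 2.576 × 8.949% = 23.053%; on $30,000,000 that is $6,915,900.

$6,920,000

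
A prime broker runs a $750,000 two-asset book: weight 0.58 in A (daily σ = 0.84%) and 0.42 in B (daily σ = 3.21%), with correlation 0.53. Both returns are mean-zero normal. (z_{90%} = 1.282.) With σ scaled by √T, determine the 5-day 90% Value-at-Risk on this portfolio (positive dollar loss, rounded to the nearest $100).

$35,700

σ_p = √(0.58²·0.84² + 0.42²·3.21² + 2·0.53·0.58·0.42·0.84·3.21) = 1.659%.
σ_{5d} = 1.659% × √5 = 3.710%.
VaR = 1.282 × 3.710% = 4.756%; on $750,000 that is $35,670.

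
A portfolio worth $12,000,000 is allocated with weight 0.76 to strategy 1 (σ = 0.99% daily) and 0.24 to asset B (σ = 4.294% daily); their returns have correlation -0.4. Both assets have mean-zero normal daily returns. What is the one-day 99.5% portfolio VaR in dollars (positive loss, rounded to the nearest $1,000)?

σ_p² = 0.76²·0.99² + 0.24²·4.294² + 2·-0.4·0.76·0.24·0.99·4.294 = 1.0078 (%²).
σ_p = √1.0078 = 1.004%.
At 99.5%, z = 2.576.
VaR = 2.576 × 1.004% = 2.586%; on $12,000,000 that is $310,320.

$310,000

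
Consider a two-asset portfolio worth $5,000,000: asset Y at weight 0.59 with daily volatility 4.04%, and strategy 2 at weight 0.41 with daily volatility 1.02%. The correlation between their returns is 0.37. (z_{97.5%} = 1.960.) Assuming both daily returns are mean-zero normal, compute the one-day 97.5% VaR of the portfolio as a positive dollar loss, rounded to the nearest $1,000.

$252,000

σ_p² = 0.59²·4.04² + 0.41²·1.02² + 2·0.37·0.59·0.41·4.04·1.02 = 6.5941 (%²).
σ_p = √6.5941 = 2.568%.
VaR = 1.960 × 2.568% = 5.033%; on $5,000,000 that is $251,650.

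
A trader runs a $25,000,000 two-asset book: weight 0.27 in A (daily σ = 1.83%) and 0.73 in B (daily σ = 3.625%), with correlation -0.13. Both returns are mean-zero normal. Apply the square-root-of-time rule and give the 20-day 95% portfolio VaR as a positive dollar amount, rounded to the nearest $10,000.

σ_p = √(0.27²·1.83² + 0.73²·3.625² + 2·-0.13·0.27·0.73·1.83·3.625) = 2.628%.
σ_{20d} = 2.628% × √20 = 11.753%.
z(95%) = 1.645.
VaR = 1.645 × 11.753% = 19.334%; on $25,000,000 that is $4,833,500.

$4,830,000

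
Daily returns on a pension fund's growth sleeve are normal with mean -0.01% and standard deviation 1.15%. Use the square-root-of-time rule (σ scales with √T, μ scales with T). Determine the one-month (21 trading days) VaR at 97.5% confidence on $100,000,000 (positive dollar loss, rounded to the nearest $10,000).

$10,540,000

At 97.5%, z = 1.960.
σ_{21d} = 1.15% × √21 = 5.270%; μ_{21d} = 21 × -0.01% = -0.210%.
VaR = −(-0.210%) + 1.960 × 5.270% = 10.539%.
On $100,000,000: 0.10539 × $100,000,000 = $10,539,000.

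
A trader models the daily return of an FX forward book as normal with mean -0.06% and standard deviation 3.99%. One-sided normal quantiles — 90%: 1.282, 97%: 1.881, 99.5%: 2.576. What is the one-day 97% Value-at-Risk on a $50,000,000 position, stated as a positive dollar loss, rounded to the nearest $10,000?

$3,780,000

VaR = −μ + z·σ = −(-0.06%) + 1.881 × 3.99% = 7.565%.
On $50,000,000: 0.07565 × $50,000,000 = $3,782,500.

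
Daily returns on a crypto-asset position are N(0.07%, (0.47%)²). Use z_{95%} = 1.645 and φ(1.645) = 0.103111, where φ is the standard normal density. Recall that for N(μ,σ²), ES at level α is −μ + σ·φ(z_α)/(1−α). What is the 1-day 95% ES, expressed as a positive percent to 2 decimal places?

0.90%

Tail multiplier: φ(z)/(1−α) = 0.103111 / 0.05 = 2.062.
ES = −(0.07%) + 0.47% × 2.062 = 0.899%.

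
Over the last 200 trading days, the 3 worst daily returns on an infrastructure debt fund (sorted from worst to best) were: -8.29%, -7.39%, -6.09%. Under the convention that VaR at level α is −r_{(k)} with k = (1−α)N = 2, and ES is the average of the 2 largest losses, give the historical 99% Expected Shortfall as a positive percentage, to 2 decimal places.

7.84%

The 2 worst returns sum to -15.68%.
ES = −(-15.68%) / 2 = 7.84%.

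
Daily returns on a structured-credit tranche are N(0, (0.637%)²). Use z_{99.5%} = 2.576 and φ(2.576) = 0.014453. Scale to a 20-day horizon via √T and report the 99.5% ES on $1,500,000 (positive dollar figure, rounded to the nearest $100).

σ_{20d} = 0.637% × √20 = 2.849%.
ES multiplier = φ(z)/(1−α) = 0.014453/0.005 = 2.891.
ES = 2.849% × 2.891 = 8.236%; on $1,500,000: $123,540.

$123,500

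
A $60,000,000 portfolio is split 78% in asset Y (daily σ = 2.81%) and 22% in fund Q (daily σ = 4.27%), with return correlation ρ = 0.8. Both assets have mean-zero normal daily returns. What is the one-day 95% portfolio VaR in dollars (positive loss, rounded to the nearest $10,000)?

σ_p² = 0.78²·2.81² + 0.22²·4.27² + 2·0.8·0.78·0.22·2.81·4.27 = 8.9808 (%²).
σ_p = √8.9808 = 2.997%.
At 95%, z = 1.645.
VaR = 1.645 × 2.997% = 4.930%; on $60,000,000 that is $2,958,000.

$2,960,000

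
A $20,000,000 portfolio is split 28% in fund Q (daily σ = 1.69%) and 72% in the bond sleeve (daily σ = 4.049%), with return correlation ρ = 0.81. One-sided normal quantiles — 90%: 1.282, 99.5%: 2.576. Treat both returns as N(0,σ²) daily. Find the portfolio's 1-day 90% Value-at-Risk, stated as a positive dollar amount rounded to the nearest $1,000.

σ_p² = 0.28²·1.69² + 0.72²·4.049² + 2·0.81·0.28·0.72·1.69·4.049 = 10.9576 (%²).
σ_p = √10.9576 = 3.310%.
VaR = 1.282 × 3.310% = 4.243%; on $20,000,000 that is $848,600.

$849,000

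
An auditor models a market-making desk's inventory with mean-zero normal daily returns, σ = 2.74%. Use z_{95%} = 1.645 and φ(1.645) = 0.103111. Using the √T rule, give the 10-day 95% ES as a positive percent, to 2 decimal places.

17.87%

σ_{10d} = 2.74% × √10 = 8.665%.
ES multiplier = φ(z)/(1−α) = 0.103111/0.05 = 2.062.
ES = 8.665% × 2.062 = 17.867%.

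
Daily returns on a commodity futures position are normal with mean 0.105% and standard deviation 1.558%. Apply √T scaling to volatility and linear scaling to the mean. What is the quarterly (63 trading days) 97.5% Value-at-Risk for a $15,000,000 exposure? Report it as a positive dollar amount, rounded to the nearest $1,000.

$2,643,000

At 97.5%, z = 1.960.
σ_{63d} = 1.558% × √63 = 12.366%; μ_{63d} = 63 × 0.105% = 6.615%.
VaR = −(6.615%) + 1.960 × 12.366% = 17.622%.
On $15,000,000: 0.17622 × $15,000,000 = $2,643,300.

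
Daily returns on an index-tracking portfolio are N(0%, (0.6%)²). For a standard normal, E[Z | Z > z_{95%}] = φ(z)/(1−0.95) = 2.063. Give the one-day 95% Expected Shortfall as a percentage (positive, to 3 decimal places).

ES = 0.6% × 2.063 = 1.238%.

1.238%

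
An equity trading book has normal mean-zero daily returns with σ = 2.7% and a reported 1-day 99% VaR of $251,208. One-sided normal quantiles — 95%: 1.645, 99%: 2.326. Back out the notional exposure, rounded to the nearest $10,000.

$4,000,000

VaR as a fraction of value: z·σ = 2.326 × 2.7% = 6.2802%.
Position = $251,208 / 0.062802 = $4,000,000.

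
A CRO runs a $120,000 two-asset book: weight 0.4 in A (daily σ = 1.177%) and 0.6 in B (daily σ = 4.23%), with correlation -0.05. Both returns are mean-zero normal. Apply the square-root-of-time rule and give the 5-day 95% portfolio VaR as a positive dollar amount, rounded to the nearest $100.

σ_p = √(0.4²·1.177² + 0.6²·4.23² + 2·-0.05·0.4·0.6·1.177·4.23) = 2.558%.
σ_{5d} = 2.558% × √5 = 5.720%.
z(95%) = 1.645.
VaR = 1.645 × 5.720% = 9.409%; on $120,000 that is $11,291.

$11,300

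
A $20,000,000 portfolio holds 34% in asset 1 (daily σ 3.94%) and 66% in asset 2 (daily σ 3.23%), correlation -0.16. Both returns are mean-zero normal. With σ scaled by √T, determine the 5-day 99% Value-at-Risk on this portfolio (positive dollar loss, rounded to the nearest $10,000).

$2,420,000

σ_p = √(0.34²·3.94² + 0.66²·3.23² + 2·-0.16·0.34·0.66·3.94·3.23) = 2.329%.
σ_{5d} = 2.329% × √5 = 5.208%.
z(99%) = 2.326.
VaR = 2.326 × 5.208% = 12.114%; on $20,000,000 that is $2,422,800.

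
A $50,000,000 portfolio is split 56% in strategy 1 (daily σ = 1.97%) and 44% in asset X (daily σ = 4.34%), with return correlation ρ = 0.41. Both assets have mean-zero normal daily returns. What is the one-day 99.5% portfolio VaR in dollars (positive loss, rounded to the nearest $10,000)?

$3,310,000

σ_p² = 0.56²·1.97² + 0.44²·4.34² + 2·0.41·0.56·0.44·1.97·4.34 = 6.5911 (%²).
σ_p = √6.5911 = 2.567%.
At 99.5%, z = 2.576.
VaR = 2.576 × 2.567% = 6.613%; on $50,000,000 that is $3,306,500.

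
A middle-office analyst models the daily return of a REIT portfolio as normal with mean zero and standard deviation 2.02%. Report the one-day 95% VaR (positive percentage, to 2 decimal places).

3.32%

At 95% one-sided, z = 1.645.
VaR = z·σ = 1.645 × 2.02% = 3.323%.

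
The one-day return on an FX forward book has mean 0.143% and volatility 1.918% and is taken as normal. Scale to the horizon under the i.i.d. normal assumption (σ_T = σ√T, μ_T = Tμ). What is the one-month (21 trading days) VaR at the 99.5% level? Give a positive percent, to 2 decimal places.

19.64%

At 99.5%, z = 2.576.
σ_{21d} = 1.918% × √21 = 8.789%; μ_{21d} = 21 × 0.143% = 3.003%.
VaR = −(3.003%) + 2.576 × 8.789% = 19.637%.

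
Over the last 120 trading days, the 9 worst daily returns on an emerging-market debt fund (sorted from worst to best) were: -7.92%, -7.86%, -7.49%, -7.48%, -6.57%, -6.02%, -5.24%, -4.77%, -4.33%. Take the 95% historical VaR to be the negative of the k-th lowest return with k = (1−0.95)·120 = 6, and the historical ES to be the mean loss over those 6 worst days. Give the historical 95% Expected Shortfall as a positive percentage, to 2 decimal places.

The 6 worst returns sum to -43.34%.
ES = −(-43.34%) / 6 = 7.2233…% ≈ 7.22%.

7.22%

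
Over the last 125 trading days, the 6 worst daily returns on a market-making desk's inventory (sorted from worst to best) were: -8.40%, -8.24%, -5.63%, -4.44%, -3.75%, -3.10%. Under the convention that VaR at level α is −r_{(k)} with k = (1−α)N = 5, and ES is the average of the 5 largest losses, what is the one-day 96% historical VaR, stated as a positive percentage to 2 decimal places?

3.75%

k = 5; the 5th lowest return is -3.75%, so VaR = 3.75%.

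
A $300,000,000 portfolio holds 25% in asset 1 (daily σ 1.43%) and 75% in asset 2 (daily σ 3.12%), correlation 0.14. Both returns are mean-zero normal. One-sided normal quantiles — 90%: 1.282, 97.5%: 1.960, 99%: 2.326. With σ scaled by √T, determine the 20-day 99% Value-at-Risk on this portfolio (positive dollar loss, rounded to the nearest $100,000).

σ_p = √(0.25²·1.43² + 0.75²·3.12² + 2·0.14·0.25·0.75·1.43·3.12) = 2.416%.
σ_{20d} = 2.416% × √20 = 10.805%.
VaR = 2.326 × 10.805% = 25.132%; on $300,000,000 that is $75,396,000.

$75,400,000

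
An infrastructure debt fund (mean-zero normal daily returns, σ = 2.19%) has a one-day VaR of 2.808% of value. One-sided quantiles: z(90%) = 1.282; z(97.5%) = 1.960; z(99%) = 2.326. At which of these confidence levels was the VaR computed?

90%

Implied z = VaR/σ = 2.808 / 2.19 = 1.282.
This matches z(90%) = 1.282.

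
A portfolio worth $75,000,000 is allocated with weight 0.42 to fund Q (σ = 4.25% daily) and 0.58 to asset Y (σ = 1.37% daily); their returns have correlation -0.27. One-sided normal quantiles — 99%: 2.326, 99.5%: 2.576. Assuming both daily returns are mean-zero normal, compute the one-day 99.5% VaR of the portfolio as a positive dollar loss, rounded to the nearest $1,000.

σ_p² = 0.42²·4.25² + 0.58²·1.37² + 2·-0.27·0.42·0.58·4.25·1.37 = 3.0517 (%²).
σ_p = √3.0517 = 1.747%.
VaR = 2.576 × 1.747% = 4.500%; on $75,000,000 that is $3,375,000.

$3,375,000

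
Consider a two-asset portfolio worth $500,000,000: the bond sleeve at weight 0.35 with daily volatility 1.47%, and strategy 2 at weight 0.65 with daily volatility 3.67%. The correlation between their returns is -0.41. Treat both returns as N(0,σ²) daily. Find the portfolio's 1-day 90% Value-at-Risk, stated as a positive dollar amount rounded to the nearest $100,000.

$14,300,000

σ_p² = 0.35²·1.47² + 0.65²·3.67² + 2·-0.41·0.35·0.65·1.47·3.67 = 4.9489 (%²).
σ_p = √4.9489 = 2.225%.
At 90%, z = 1.282.
VaR = 1.282 × 2.225% = 2.852%; on $500,000,000 that is $14,260,000.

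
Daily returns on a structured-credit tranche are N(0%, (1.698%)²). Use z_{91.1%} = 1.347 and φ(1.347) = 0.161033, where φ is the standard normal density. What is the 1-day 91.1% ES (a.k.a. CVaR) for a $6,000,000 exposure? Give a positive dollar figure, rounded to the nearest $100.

$184,300

Tail multiplier: φ(z)/(1−α) = 0.161033 / 0.089 = 1.809.
ES = 1.698% × 1.809 = 3.072%.
On $6,000,000: 0.03072 × $6,000,000 = $184,320.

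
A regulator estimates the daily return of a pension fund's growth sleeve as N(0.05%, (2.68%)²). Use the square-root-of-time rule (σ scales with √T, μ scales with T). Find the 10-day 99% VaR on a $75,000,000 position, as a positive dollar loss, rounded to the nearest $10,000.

$14,410,000

At 99%, z = 2.326.
σ_{10d} = 2.68% × √10 = 8.475%; μ_{10d} = 10 × 0.05% = 0.500%.
VaR = −(0.500%) + 2.326 × 8.475% = 19.213%.
On $75,000,000: 0.19213 × $75,000,000 = $14,409,750.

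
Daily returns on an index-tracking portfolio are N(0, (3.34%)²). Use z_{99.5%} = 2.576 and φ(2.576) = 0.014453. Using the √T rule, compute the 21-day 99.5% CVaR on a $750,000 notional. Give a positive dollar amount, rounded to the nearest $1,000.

σ_{21d} = 3.34% × √21 = 15.306%.
ES multiplier = φ(z)/(1−α) = 0.014453/0.005 = 2.891.
ES = 15.306% × 2.891 = 44.250%; on $750,000: $331,875.

$332,000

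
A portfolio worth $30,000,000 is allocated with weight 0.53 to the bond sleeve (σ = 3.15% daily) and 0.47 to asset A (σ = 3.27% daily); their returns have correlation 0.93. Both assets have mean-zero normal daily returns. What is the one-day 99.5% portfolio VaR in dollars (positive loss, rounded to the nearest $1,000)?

σ_p² = 0.53²·3.15² + 0.47²·3.27² + 2·0.93·0.53·0.47·3.15·3.27 = 9.9218 (%²).
σ_p = √9.9218 = 3.150%.
At 99.5%, z = 2.576.
VaR = 2.576 × 3.150% = 8.114%; on $30,000,000 that is $2,434,200.

$2,434,000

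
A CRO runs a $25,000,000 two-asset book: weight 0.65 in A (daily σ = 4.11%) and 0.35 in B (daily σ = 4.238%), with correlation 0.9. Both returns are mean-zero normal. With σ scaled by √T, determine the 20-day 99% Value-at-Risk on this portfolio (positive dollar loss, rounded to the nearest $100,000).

$10,600,000

σ_p = √(0.65²·4.11² + 0.35²·4.238² + 2·0.9·0.65·0.35·4.11·4.238) = 4.058%.
σ_{20d} = 4.058% × √20 = 18.148%.
z(99%) = 2.326.
VaR = 2.326 × 18.148% = 42.212%; on $25,000,000 that is $10,553,000.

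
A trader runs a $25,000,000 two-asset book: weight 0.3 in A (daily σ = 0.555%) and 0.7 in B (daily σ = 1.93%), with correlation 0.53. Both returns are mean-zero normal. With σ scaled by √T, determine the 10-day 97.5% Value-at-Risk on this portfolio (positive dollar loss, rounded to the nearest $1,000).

σ_p = √(0.3²·0.555² + 0.7²·1.93² + 2·0.53·0.3·0.7·0.555·1.93) = 1.446%.
σ_{10d} = 1.446% × √10 = 4.573%.
z(97.5%) = 1.960.
VaR = 1.960 × 4.573% = 8.963%; on $25,000,000 that is $2,240,750.

$2,241,000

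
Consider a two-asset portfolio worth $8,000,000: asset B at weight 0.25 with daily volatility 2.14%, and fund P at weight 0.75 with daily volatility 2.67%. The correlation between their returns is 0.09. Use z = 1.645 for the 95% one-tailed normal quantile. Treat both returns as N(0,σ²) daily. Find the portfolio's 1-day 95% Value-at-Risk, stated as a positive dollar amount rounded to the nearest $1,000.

$279,000

σ_p² = 0.25²·2.14² + 0.75²·2.67² + 2·0.09·0.25·0.75·2.14·2.67 = 4.4891 (%²).
σ_p = √4.4891 = 2.119%.
VaR = 1.645 × 2.119% = 3.486%; on $8,000,000 that is $278,880.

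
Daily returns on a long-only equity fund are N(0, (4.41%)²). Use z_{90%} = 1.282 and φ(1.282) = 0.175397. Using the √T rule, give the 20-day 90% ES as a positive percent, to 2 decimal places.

σ_{20d} = 4.41% × √20 = 19.722%.
ES multiplier = φ(z)/(1−α) = 0.175397/0.1 = 1.754.
ES = 19.722% × 1.754 = 34.592%.

34.59%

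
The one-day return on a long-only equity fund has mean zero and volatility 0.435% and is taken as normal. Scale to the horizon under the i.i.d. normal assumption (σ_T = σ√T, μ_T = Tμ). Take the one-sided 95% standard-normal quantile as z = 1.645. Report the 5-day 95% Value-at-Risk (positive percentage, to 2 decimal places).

1.60%

σ_{5d} = 0.435% × √5 = 0.973%.
VaR = 1.645 × 0.973% = 1.601%.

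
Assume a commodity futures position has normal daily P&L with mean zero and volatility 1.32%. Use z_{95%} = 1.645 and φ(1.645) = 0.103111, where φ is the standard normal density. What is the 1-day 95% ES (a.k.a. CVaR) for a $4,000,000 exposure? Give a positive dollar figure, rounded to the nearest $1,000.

Tail multiplier: φ(z)/(1−α) = 0.103111 / 0.05 = 2.062.
ES = 1.32% × 2.062 = 2.722%.
On $4,000,000: 0.02722 × $4,000,000 = $108,880.

$109,000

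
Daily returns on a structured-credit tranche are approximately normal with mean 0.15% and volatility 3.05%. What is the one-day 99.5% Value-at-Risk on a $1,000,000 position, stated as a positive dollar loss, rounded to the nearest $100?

At 99.5% one-sided, z = 2.576.
VaR = −μ + z·σ = −(0.15%) + 2.576 × 3.05% = 7.707%.
On $1,000,000: 0.07707 × $1,000,000 = $77,070.

$77,100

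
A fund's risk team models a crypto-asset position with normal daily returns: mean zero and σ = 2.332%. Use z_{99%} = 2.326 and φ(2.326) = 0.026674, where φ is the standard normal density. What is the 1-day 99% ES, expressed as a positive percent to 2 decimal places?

6.22%

Tail multiplier: φ(z)/(1−α) = 0.026674 / 0.01 = 2.667.
ES = 2.332% × 2.667 = 6.219%.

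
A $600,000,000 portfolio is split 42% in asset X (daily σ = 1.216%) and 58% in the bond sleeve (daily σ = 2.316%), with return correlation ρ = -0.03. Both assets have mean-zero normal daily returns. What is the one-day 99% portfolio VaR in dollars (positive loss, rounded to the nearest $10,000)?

σ_p² = 0.42²·1.216² + 0.58²·2.316² + 2·-0.03·0.42·0.58·1.216·2.316 = 2.0241 (%²).
σ_p = √2.0241 = 1.423%.
At 99%, z = 2.326.
VaR = 2.326 × 1.423% = 3.310%; on $600,000,000 that is $19,860,000.

$19,860,000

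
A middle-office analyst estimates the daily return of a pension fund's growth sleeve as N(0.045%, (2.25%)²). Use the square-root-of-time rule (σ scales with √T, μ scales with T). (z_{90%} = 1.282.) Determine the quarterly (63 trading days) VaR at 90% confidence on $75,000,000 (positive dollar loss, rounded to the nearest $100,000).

σ_{63d} = 2.25% × √63 = 17.859%; μ_{63d} = 63 × 0.045% = 2.835%.
VaR = −(2.835%) + 1.282 × 17.859% = 20.060%.
On $75,000,000: 0.20060 × $75,000,000 = $15,045,000.

$15,000,000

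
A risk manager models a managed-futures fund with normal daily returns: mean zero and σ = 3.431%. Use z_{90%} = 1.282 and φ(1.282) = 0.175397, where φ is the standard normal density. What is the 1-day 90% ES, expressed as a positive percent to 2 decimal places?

Tail multiplier: φ(z)/(1−α) = 0.175397 / 0.1 = 1.754.
ES = 3.431% × 1.754 = 6.018%.

6.02%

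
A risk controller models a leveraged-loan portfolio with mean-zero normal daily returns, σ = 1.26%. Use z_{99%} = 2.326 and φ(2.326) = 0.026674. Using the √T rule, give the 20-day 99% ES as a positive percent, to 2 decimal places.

σ_{20d} = 1.26% × √20 = 5.635%.
ES multiplier = φ(z)/(1−α) = 0.026674/0.01 = 2.667.
ES = 5.635% × 2.667 = 15.029%.

15.03%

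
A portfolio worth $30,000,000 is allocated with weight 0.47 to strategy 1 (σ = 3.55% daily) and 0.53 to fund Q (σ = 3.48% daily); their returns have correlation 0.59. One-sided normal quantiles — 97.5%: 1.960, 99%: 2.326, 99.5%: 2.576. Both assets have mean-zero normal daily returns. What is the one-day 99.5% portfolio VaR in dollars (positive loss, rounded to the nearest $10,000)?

$2,420,000

σ_p² = 0.47²·3.55² + 0.53²·3.48² + 2·0.59·0.47·0.53·3.55·3.48 = 9.8170 (%²).
σ_p = √9.8170 = 3.133%.
VaR = 2.576 × 3.133% = 8.071%; on $30,000,000 that is $2,421,300.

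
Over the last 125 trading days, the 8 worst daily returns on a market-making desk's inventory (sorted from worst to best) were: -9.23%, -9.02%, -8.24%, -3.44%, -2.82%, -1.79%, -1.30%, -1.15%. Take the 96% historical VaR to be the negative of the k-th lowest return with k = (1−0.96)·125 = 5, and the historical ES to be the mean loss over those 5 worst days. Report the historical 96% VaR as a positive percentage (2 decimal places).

k = 5; the 5th lowest return is -2.82%, so VaR = 2.82%.

2.82%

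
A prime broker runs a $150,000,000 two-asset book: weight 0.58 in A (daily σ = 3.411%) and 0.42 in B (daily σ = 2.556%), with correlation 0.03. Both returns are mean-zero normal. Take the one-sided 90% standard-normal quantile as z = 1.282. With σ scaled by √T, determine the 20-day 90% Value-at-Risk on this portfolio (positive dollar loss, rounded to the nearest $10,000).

σ_p = √(0.58²·3.411² + 0.42²·2.556² + 2·0.03·0.58·0.42·3.411·2.556) = 2.279%.
σ_{20d} = 2.279% × √20 = 10.192%.
VaR = 1.282 × 10.192% = 13.066%; on $150,000,000 that is $19,599,000.

$19,600,000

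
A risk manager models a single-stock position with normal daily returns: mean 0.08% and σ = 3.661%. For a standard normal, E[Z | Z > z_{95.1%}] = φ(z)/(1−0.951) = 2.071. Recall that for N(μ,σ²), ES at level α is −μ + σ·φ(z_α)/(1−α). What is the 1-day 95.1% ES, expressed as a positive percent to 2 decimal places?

7.50%

ES = −(0.08%) + 3.661% × 2.071 = 7.502%.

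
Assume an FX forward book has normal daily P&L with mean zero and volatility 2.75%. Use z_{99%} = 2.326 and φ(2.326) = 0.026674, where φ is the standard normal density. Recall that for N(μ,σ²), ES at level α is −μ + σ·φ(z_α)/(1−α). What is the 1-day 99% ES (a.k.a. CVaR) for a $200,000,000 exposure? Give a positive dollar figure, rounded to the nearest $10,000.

Tail multiplier: φ(z)/(1−α) = 0.026674 / 0.01 = 2.667.
ES = 2.75% × 2.667 = 7.334%.
On $200,000,000: 0.07334 × $200,000,000 = $14,668,000.

$14,670,000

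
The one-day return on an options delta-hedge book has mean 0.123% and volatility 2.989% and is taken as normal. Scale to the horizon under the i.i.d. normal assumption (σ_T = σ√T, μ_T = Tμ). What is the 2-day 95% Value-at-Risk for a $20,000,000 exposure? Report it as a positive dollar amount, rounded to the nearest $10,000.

At 95%, z = 1.645.
σ_{2d} = 2.989% × √2 = 4.227%; μ_{2d} = 2 × 0.123% = 0.246%.
VaR = −(0.246%) + 1.645 × 4.227% = 6.707%.
On $20,000,000: 0.06707 × $20,000,000 = $1,341,400.

$1,340,000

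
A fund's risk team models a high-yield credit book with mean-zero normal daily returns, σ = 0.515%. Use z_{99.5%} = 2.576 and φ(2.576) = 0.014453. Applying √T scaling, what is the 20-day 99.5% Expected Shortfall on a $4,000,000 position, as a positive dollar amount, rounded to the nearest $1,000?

σ_{20d} = 0.515% × √20 = 2.303%.
ES multiplier = φ(z)/(1−α) = 0.014453/0.005 = 2.891.
ES = 2.303% × 2.891 = 6.658%; on $4,000,000: $266,320.

$266,000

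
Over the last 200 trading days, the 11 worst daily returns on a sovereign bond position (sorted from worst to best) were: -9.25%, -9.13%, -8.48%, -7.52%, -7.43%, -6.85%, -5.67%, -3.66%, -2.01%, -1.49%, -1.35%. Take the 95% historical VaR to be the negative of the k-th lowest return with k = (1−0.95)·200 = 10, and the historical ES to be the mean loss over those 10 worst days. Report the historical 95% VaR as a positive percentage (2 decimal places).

k = 10; the 10th lowest return is -1.49%, so VaR = 1.49%.

1.49%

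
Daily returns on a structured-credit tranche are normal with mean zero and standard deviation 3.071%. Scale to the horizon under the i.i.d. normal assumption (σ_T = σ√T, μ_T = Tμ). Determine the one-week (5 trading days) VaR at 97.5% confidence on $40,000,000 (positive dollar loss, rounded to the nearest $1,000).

At 97.5%, z = 1.960.
σ_{5d} = 3.071% × √5 = 6.867%.
VaR = 1.960 × 6.867% = 13.459%.
On $40,000,000: 0.13459 × $40,000,000 = $5,383,600.

$5,384,000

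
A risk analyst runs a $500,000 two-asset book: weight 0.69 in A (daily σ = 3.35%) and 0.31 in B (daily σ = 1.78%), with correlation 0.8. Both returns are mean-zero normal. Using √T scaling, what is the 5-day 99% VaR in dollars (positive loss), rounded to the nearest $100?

σ_p = √(0.69²·3.35² + 0.31²·1.78² + 2·0.8·0.69·0.31·3.35·1.78) = 2.773%.
σ_{5d} = 2.773% × √5 = 6.201%.
z(99%) = 2.326.
VaR = 2.326 × 6.201% = 14.424%; on $500,000 that is $72,120.

$72,100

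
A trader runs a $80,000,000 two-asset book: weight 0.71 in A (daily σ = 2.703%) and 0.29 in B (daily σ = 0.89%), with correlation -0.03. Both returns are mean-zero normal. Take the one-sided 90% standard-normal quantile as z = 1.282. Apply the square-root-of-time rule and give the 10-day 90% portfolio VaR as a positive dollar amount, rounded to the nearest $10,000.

σ_p = √(0.71²·2.703² + 0.29²·0.89² + 2·-0.03·0.71·0.29·2.703·0.89) = 1.929%.
σ_{10d} = 1.929% × √10 = 6.100%.
VaR = 1.282 × 6.100% = 7.820%; on $80,000,000 that is $6,256,000.

$6,260,000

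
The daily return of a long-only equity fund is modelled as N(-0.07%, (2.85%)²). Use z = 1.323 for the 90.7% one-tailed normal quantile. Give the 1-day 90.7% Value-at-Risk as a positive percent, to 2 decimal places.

3.84%

VaR = −μ + z·σ = −(-0.07%) + 1.323 × 2.85% = 3.841%.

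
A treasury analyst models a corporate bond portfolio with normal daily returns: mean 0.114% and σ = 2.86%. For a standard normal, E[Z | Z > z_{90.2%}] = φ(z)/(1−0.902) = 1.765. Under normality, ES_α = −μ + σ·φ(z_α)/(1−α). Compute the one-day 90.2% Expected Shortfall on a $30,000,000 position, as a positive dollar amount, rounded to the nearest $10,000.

ES = −(0.114%) + 2.86% × 1.765 = 4.934%.
On $30,000,000: 0.04934 × $30,000,000 = $1,480,200.

$1,480,000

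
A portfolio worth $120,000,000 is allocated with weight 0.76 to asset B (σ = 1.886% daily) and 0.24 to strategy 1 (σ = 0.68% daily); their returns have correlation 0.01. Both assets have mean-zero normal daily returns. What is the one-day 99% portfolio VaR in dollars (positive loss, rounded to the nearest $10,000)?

σ_p² = 0.76²·1.886² + 0.24²·0.68² + 2·0.01·0.76·0.24·1.886·0.68 = 2.0858 (%²).
σ_p = √2.0858 = 1.444%.
At 99%, z = 2.326.
VaR = 2.326 × 1.444% = 3.359%; on $120,000,000 that is $4,030,800.

$4,030,000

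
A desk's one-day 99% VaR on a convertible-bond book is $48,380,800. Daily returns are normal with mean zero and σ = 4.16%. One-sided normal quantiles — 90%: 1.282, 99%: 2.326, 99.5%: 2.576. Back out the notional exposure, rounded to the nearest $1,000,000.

VaR as a fraction of value: z·σ = 2.326 × 4.16% = 9.67616%.
Position = $48,380,800 / 0.0967616 = $500,000,000.

$500,000,000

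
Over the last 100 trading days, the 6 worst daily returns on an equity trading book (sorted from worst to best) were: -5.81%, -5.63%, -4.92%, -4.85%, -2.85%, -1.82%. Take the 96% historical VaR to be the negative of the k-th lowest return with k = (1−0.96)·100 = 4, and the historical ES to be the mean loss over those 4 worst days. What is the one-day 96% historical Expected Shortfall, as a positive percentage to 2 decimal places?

5.30%

The 4 worst returns sum to -21.21%.
ES = −(-21.21%) / 4 = 5.3025% ≈ 5.30%.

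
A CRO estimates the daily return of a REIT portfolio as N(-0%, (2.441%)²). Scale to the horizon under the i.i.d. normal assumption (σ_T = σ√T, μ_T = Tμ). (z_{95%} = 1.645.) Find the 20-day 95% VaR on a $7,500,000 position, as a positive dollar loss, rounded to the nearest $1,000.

σ_{20d} = 2.441% × √20 = 10.916%.
VaR = 1.645 × 10.916% = 17.957%.
On $7,500,000: 0.17957 × $7,500,000 = $1,346,775.

$1,347,000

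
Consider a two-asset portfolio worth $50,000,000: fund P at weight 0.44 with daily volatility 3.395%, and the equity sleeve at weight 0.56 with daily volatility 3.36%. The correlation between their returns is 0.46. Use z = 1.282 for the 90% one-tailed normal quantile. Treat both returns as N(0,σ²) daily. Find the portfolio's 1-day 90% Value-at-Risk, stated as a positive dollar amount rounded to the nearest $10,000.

$1,850,000

σ_p² = 0.44²·3.395² + 0.56²·3.36² + 2·0.46·0.44·0.56·3.395·3.36 = 8.3577 (%²).
σ_p = √8.3577 = 2.891%.
VaR = 1.282 × 2.891% = 3.706%; on $50,000,000 that is $1,853,000.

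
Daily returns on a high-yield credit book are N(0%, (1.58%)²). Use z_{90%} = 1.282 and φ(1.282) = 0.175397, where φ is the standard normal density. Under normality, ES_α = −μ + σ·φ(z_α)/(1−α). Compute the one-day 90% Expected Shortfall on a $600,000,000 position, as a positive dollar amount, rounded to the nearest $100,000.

Tail multiplier: φ(z)/(1−α) = 0.175397 / 0.1 = 1.754.
ES = 1.58% × 1.754 = 2.771%.
On $600,000,000: 0.02771 × $600,000,000 = $16,626,000.

$16,600,000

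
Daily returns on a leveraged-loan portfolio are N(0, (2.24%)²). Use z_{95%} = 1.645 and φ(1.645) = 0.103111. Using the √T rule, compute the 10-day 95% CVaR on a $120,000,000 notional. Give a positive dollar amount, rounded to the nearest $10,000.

$17,530,000

σ_{10d} = 2.24% × √10 = 7.084%.
ES multiplier = φ(z)/(1−α) = 0.103111/0.05 = 2.062.
ES = 7.084% × 2.062 = 14.607%; on $120,000,000: $17,528,400.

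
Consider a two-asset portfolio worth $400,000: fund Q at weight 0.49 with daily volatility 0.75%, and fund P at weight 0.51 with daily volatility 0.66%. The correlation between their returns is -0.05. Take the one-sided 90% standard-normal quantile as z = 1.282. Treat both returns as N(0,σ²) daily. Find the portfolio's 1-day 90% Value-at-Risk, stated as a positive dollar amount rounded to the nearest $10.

σ_p² = 0.49²·0.75² + 0.51²·0.66² + 2·-0.05·0.49·0.51·0.75·0.66 = 0.2360 (%²).
σ_p = √0.2360 = 0.486%.
VaR = 1.282 × 0.486% = 0.623%; on $400,000 that is $2,492.

$2,490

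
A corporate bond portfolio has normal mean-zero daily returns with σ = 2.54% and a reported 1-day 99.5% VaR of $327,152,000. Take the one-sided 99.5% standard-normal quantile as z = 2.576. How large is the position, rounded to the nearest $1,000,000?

VaR as a fraction of value: z·σ = 2.576 × 2.54% = 6.54304%.
Position = $327,152,000 / 0.0654304 = $5,000,000,000.

$5,000,000,000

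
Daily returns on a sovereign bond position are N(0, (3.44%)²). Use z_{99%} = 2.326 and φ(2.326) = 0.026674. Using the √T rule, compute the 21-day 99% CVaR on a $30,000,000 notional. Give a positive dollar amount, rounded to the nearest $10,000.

σ_{21d} = 3.44% × √21 = 15.764%.
ES multiplier = φ(z)/(1−α) = 0.026674/0.01 = 2.667.
ES = 15.764% × 2.667 = 42.043%; on $30,000,000: $12,612,900.

$12,610,000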